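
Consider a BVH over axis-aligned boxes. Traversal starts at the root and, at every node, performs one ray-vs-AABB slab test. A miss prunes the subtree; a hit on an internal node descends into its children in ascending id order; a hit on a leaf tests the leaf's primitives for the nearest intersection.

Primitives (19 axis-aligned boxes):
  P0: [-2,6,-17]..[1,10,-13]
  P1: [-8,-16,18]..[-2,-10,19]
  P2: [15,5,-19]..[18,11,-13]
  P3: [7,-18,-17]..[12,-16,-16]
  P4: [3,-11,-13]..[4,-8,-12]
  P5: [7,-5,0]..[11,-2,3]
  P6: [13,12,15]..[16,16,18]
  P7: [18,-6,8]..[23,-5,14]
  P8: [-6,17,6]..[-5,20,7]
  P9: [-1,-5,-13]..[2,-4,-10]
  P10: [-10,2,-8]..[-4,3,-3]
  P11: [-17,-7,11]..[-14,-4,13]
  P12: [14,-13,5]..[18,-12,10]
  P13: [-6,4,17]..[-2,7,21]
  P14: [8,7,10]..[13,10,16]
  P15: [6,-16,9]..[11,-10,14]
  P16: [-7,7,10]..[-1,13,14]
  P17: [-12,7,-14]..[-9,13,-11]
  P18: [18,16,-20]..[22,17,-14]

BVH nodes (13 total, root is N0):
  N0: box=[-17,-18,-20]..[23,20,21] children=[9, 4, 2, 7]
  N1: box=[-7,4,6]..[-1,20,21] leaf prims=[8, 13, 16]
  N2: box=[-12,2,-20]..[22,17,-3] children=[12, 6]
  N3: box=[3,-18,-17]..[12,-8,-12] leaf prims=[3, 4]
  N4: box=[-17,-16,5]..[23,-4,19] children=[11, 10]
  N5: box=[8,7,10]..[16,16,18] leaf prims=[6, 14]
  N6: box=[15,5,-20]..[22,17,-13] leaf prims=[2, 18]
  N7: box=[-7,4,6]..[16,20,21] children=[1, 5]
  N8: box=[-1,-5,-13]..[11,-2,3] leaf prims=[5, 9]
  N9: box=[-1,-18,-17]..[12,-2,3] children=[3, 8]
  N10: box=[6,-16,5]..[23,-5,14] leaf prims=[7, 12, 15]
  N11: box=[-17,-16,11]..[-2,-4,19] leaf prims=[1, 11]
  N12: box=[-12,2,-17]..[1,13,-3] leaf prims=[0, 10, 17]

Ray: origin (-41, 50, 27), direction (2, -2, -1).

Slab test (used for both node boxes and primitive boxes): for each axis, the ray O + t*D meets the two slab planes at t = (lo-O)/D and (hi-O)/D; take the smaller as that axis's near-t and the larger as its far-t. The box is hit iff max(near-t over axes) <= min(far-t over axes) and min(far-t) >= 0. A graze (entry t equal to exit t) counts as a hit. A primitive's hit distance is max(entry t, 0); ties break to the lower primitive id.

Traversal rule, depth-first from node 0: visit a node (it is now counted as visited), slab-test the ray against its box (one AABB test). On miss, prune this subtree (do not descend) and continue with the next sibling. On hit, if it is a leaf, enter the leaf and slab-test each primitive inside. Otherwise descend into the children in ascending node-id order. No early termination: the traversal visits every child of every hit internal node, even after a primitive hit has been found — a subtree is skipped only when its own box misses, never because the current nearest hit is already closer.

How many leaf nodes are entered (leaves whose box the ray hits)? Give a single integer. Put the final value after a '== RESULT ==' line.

Walk:
N0 x:[12,32] y:[15,34] z:[6,47] -> hit [15,32], descend [2, 4, 7, 9]
  N2 x:[29/2,63/2] y:[33/2,24] z:[30,47] -> miss, prune
  N4 x:[12,32] y:[27,33] z:[8,22] -> miss, prune
  N7 x:[17,57/2] y:[15,23] z:[6,21] -> hit [17,21], descend [1, 5]
    N1 x:[17,20] y:[15,23] z:[6,21] -> hit [17,20] leaf, test {P8(miss), P13(miss), P16(miss)}
    N5 x:[49/2,57/2] y:[17,43/2] z:[9,17] -> miss, prune
  N9 x:[20,53/2] y:[26,34] z:[24,44] -> hit [26,53/2], descend [3, 8]
    N3 x:[22,53/2] y:[29,34] z:[39,44] -> miss, prune
    N8 x:[20,26] y:[26,55/2] z:[24,40] -> hit [26,26] leaf, test {P5@t=26, P9(miss)}

order=[0, 2, 4, 7, 1, 5, 9, 3, 8]  |boxes|=9  |leaves|=2  hit=P5

== RESULT ==
2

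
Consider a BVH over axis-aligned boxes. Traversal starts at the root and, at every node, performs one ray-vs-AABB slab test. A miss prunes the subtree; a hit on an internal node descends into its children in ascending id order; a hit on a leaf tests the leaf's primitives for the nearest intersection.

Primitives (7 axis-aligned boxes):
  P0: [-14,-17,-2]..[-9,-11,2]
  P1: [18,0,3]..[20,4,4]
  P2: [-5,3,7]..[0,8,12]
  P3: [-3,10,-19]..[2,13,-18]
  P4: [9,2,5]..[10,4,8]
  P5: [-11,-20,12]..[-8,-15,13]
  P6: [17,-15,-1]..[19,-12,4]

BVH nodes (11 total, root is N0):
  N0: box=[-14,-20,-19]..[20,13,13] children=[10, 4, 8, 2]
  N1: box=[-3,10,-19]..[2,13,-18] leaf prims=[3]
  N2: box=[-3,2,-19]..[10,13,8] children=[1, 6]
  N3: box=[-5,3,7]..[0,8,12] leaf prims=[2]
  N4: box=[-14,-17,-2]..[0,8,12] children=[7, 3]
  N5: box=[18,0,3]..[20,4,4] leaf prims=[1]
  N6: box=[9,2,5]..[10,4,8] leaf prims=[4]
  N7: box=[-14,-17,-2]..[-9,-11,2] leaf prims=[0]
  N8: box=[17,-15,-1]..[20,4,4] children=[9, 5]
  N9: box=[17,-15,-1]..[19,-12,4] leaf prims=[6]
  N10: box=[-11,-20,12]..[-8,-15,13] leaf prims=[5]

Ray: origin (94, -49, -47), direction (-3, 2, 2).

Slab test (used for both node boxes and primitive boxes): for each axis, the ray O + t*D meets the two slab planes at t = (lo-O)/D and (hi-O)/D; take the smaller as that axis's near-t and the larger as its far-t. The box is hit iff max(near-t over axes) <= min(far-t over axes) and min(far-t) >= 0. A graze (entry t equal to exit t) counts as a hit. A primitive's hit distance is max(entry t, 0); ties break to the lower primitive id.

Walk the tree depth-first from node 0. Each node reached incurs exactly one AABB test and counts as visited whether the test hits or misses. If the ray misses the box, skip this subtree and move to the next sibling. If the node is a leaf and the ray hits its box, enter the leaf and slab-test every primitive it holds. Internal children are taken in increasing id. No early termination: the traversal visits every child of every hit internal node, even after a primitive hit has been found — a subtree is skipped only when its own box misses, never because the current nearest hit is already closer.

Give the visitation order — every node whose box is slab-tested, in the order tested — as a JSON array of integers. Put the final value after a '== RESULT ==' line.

Trace the traversal:
N0 x:[74/3,36] y:[29/2,31] z:[14,30] -> hit [74/3,30], descend [2, 4, 8, 10]
  N2 x:[28,97/3] y:[51/2,31] z:[14,55/2] -> miss, prune
  N4 x:[94/3,36] y:[16,57/2] z:[45/2,59/2] -> miss, prune
  N8 x:[74/3,77/3] y:[17,53/2] z:[23,51/2] -> hit [74/3,51/2], descend [5, 9]
    N5 x:[74/3,76/3] y:[49/2,53/2] z:[25,51/2] -> hit [25,76/3] leaf, test {P1@t=25}
    N9 x:[25,77/3] y:[17,37/2] z:[23,51/2] -> miss, prune
  N10 x:[34,35] y:[29/2,17] z:[59/2,30] -> miss, prune

order=[0, 2, 4, 8, 5, 9, 10]  |boxes|=7  |leaves|=1  hit=P1

== RESULT ==
[0, 2, 4, 8, 5, 9, 10]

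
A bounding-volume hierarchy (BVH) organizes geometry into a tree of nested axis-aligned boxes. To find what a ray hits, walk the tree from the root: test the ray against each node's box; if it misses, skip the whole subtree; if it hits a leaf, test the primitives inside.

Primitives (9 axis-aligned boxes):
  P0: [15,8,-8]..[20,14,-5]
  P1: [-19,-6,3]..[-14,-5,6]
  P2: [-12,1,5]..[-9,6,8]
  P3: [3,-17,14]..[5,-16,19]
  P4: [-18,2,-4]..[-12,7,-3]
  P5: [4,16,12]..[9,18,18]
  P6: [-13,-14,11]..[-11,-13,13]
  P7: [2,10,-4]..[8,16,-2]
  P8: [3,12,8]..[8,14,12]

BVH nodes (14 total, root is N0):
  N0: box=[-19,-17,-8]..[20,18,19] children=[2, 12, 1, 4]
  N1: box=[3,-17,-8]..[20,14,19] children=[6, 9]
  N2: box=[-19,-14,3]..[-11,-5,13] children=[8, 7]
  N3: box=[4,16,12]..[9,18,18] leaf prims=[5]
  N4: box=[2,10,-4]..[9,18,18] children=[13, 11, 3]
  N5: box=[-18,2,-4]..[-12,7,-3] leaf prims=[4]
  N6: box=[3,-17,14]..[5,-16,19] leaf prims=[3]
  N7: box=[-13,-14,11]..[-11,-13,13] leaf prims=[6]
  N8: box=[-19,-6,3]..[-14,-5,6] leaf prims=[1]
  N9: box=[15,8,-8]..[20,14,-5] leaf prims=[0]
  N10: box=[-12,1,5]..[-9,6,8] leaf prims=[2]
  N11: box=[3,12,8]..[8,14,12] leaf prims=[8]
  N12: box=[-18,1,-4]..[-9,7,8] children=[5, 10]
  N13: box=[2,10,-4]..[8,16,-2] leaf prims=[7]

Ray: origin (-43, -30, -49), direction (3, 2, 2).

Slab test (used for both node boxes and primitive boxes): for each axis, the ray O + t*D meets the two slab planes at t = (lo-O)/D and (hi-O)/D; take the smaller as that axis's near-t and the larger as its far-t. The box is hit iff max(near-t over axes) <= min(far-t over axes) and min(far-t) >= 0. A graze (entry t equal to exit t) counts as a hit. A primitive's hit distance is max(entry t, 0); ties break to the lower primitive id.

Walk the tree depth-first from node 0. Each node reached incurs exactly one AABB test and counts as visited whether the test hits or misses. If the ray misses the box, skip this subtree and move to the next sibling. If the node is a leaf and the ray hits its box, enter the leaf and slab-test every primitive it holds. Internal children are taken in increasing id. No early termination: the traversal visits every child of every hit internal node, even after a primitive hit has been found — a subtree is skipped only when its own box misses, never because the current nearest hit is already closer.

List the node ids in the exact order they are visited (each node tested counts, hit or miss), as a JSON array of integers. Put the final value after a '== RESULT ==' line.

Trace the traversal:
N0 x:[8,21] y:[13/2,24] z:[41/2,34] -> hit [41/2,21], descend [1, 2, 4, 12]
  N1 x:[46/3,21] y:[13/2,22] z:[41/2,34] -> hit [41/2,21], descend [6, 9]
    N6 x:[46/3,16] y:[13/2,7] z:[63/2,34] -> miss, prune
    N9 x:[58/3,21] y:[19,22] z:[41/2,22] -> hit [41/2,21] leaf, test {P0@t=41/2}
  N2 x:[8,32/3] y:[8,25/2] z:[26,31] -> miss, prune
  N4 x:[15,52/3] y:[20,24] z:[45/2,67/2] -> miss, prune
  N12 x:[25/3,34/3] y:[31/2,37/2] z:[45/2,57/2] -> miss, prune

Visited [0, 1, 6, 9, 2, 4, 12]. Tests: 7 box, 1 leaf. Nearest: P0.

== RESULT ==
[0, 1, 6, 9, 2, 4, 12]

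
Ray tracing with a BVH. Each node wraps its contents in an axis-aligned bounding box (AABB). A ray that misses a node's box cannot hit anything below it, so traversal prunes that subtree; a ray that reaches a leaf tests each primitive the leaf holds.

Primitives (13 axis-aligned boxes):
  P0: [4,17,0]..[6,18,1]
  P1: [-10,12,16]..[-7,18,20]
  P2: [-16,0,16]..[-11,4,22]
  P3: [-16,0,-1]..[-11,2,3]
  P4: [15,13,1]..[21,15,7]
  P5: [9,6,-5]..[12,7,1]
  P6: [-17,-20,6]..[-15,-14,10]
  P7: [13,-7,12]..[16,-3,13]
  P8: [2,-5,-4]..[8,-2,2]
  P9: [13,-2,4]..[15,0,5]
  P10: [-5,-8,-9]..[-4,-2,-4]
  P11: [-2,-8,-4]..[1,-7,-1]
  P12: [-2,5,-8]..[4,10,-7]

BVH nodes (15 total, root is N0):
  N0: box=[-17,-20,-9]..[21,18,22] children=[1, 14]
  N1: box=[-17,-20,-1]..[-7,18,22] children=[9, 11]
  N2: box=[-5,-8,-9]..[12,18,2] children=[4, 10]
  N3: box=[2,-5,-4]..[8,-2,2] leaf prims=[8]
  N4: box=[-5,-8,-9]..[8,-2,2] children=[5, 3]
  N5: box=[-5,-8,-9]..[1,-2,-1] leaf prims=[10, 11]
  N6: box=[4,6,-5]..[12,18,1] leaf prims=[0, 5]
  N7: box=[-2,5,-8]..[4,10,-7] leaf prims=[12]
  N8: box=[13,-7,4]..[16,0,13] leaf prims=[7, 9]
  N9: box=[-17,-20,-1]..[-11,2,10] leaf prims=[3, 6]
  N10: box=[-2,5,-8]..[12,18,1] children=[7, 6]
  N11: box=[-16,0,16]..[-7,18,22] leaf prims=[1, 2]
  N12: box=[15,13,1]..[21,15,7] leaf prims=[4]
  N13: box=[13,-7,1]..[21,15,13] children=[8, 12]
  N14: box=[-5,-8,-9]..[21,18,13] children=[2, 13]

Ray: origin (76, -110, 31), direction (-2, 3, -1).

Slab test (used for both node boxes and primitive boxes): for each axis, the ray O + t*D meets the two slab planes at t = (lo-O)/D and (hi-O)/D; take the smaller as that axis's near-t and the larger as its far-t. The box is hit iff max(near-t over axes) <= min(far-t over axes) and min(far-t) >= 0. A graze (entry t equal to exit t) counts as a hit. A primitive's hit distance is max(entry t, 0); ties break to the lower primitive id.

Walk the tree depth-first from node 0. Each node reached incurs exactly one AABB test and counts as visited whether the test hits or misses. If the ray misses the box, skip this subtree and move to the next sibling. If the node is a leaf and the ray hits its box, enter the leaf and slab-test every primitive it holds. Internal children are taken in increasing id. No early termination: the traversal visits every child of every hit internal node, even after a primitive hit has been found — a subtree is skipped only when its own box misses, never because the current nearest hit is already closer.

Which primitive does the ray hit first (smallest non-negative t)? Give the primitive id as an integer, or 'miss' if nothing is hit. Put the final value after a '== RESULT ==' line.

Walk:
N0 x:[55/2,93/2] y:[30,128/3] z:[9,40] -> hit [30,40], descend [1, 14]
  N1 x:[83/2,93/2] y:[30,128/3] z:[9,32] -> miss, prune
  N14 x:[55/2,81/2] y:[34,128/3] z:[18,40] -> hit [34,40], descend [2, 13]
    N2 x:[32,81/2] y:[34,128/3] z:[29,40] -> hit [34,40], descend [4, 10]
      N4 x:[34,81/2] y:[34,36] z:[29,40] -> hit [34,36], descend [3, 5]
        N3 x:[34,37] y:[35,36] z:[29,35] -> hit [35,35] leaf, test {P8@t=35}
        N5 x:[75/2,81/2] y:[34,36] z:[32,40] -> miss, prune
      N10 x:[32,39] y:[115/3,128/3] z:[30,39] -> hit [115/3,39], descend [6, 7]
        N6 x:[32,36] y:[116/3,128/3] z:[30,36] -> miss, prune
        N7 x:[36,39] y:[115/3,40] z:[38,39] -> hit [115/3,39] leaf, test {P12@t=115/3}
    N13 x:[55/2,63/2] y:[103/3,125/3] z:[18,30] -> miss, prune

Visited [0, 1, 14, 2, 4, 3, 5, 10, 6, 7, 13]. Tests: 11 box, 2 leaf. Nearest: P8.

== RESULT ==
8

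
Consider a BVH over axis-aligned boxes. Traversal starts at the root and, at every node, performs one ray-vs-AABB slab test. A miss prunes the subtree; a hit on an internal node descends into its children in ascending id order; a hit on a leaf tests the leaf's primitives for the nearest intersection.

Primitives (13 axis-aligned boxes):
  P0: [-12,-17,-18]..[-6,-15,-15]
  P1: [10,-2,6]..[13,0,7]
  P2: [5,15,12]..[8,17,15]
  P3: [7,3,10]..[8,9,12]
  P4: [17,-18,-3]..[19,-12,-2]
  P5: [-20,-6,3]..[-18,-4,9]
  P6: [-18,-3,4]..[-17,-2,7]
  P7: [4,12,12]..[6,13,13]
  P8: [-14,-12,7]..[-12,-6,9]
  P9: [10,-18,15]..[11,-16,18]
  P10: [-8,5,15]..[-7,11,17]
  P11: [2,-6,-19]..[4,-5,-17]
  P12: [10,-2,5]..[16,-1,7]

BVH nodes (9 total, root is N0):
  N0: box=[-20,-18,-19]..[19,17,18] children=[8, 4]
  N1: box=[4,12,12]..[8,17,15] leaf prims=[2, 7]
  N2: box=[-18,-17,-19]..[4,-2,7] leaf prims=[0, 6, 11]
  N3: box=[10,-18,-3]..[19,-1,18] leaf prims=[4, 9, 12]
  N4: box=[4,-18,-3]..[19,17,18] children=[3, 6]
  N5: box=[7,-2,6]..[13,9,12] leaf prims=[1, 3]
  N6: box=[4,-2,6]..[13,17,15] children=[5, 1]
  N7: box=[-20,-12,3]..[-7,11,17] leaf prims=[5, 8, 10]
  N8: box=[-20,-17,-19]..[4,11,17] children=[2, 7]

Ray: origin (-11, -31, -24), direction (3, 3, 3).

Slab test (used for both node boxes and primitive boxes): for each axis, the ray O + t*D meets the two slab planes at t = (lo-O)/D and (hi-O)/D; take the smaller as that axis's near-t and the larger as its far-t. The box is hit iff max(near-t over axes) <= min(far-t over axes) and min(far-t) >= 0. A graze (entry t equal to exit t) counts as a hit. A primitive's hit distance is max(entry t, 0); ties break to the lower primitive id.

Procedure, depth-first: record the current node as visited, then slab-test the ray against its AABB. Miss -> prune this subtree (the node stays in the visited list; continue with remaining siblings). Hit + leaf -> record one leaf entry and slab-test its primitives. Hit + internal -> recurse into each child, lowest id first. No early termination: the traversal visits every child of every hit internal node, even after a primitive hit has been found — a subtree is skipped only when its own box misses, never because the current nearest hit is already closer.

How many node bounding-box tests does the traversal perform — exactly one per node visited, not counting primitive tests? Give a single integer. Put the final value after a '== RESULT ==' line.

Trace the traversal:
N0 x:[-3,10] y:[13/3,16] z:[5/3,14] -> hit [13/3,10], descend [4, 8]
  N4 x:[5,10] y:[13/3,16] z:[7,14] -> hit [7,10], descend [3, 6]
    N3 x:[7,10] y:[13/3,10] z:[7,14] -> hit [7,10] leaf, test {P4(miss), P9(miss), P12(miss)}
    N6 x:[5,8] y:[29/3,16] z:[10,13] -> miss, prune
  N8 x:[-3,5] y:[14/3,14] z:[5/3,41/3] -> hit [14/3,5], descend [2, 7]
    N2 x:[-7/3,5] y:[14/3,29/3] z:[5/3,31/3] -> hit [14/3,5] leaf, test {P0(miss), P6(miss), P11(miss)}
    N7 x:[-3,4/3] y:[19/3,14] z:[9,41/3] -> miss, prune

7 AABB tests over nodes [0, 4, 3, 6, 8, 2, 7]; 2 leaves entered; closest miss.

== RESULT ==
7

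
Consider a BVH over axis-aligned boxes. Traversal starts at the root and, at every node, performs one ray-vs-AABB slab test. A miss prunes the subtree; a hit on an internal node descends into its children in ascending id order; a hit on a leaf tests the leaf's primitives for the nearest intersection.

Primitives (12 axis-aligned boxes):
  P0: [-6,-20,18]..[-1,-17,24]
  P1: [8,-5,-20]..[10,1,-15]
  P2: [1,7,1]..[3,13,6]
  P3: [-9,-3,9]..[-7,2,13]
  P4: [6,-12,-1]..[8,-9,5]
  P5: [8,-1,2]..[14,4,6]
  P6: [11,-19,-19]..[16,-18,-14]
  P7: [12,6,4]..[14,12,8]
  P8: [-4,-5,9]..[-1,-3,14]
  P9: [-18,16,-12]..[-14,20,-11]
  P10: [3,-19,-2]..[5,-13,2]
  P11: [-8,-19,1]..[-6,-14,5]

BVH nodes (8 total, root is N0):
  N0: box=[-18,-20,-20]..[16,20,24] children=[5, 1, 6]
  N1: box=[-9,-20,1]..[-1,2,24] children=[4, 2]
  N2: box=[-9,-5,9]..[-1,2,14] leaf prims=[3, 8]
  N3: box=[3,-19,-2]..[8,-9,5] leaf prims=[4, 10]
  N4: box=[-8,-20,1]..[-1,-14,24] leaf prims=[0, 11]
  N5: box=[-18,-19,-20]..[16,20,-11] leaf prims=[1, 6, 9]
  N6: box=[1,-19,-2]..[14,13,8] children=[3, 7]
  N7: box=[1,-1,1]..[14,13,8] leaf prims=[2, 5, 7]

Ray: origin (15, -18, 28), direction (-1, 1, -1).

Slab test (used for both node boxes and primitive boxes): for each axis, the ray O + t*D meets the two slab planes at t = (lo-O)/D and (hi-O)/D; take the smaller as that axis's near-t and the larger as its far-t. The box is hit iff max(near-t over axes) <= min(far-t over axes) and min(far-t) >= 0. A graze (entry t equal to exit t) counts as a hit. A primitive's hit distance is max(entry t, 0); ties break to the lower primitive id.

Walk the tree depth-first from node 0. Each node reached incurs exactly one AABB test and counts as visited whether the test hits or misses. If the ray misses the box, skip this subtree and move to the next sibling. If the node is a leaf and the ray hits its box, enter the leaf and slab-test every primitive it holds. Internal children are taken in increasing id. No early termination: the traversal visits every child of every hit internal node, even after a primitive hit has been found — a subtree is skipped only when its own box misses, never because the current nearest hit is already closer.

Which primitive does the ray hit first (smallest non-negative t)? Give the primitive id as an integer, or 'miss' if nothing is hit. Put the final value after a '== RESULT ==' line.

Walk:
N0 x:[-1,33] y:[-2,38] z:[4,48] -> hit [4,33], descend [1, 5, 6]
  N1 x:[16,24] y:[-2,20] z:[4,27] -> hit [16,20], descend [2, 4]
    N2 x:[16,24] y:[13,20] z:[14,19] -> hit [16,19] leaf, test {P3(miss), P8(miss)}
    N4 x:[16,23] y:[-2,4] z:[4,27] -> miss, prune
  N5 x:[-1,33] y:[-1,38] z:[39,48] -> miss, prune
  N6 x:[1,14] y:[-1,31] z:[20,30] -> miss, prune

order=[0, 1, 2, 4, 5, 6]  |boxes|=6  |leaves|=1  hit=miss

== RESULT ==
miss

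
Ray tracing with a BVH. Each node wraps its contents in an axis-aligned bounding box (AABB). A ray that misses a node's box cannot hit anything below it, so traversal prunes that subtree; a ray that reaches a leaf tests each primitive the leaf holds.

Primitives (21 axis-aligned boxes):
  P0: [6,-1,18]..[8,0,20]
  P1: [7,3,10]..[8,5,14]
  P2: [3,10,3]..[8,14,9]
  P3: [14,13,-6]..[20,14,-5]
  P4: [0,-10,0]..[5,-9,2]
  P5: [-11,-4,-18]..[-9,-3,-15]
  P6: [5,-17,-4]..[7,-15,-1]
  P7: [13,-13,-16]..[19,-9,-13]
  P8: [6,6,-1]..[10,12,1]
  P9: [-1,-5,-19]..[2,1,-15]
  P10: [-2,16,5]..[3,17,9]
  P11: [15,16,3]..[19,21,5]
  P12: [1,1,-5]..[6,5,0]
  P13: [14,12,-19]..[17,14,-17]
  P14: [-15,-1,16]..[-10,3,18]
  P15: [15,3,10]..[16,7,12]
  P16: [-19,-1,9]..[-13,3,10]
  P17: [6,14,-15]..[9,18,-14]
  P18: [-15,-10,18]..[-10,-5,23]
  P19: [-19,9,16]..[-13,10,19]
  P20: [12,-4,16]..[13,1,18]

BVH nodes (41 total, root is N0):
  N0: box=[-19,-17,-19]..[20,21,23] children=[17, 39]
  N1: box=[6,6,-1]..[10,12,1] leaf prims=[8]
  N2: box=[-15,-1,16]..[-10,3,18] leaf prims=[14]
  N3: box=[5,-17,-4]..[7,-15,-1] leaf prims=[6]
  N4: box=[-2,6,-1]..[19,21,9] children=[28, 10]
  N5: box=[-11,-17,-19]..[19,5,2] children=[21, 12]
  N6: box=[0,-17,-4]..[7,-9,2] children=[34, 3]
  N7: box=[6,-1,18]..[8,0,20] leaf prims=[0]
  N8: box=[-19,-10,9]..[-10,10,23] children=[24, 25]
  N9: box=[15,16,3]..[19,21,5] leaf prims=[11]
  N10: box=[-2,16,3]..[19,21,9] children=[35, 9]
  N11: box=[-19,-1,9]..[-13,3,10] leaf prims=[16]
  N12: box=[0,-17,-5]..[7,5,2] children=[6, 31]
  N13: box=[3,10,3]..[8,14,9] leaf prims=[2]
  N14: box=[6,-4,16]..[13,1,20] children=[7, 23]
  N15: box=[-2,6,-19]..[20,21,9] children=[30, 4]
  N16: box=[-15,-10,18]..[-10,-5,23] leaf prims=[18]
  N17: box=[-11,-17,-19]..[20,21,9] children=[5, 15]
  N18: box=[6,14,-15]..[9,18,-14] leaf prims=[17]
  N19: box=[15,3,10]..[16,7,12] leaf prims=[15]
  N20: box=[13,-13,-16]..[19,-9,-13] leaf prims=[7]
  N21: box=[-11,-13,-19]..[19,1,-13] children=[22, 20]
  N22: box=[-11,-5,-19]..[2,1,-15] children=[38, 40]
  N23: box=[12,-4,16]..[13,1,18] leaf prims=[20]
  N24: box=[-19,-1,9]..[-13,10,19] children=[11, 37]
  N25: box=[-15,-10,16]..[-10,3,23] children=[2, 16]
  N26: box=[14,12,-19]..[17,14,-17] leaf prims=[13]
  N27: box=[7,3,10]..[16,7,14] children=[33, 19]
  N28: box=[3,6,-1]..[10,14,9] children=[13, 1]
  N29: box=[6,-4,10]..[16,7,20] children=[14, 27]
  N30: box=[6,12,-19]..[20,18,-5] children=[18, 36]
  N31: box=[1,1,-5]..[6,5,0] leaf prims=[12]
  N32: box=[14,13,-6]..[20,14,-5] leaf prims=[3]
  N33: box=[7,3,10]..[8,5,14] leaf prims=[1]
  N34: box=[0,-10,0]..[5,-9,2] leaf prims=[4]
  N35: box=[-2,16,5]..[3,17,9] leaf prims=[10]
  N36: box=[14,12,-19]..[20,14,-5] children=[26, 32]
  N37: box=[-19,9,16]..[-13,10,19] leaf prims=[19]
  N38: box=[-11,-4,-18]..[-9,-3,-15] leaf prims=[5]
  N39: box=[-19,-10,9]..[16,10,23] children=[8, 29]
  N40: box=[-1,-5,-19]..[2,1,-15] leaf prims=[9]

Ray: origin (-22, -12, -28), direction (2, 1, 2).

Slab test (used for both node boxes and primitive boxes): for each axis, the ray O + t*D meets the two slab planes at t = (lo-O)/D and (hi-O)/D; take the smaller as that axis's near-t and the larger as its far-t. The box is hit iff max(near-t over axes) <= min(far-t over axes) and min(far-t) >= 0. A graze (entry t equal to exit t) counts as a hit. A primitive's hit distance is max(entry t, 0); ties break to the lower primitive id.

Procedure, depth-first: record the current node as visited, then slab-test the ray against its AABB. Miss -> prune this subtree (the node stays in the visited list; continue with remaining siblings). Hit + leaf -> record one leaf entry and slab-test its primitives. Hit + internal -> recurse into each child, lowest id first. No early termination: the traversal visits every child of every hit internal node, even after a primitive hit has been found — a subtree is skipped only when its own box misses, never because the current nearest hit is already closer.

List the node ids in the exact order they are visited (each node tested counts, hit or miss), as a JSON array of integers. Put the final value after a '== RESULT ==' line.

Walk:
N0 x:[3/2,21] y:[-5,33] z:[9/2,51/2] -> hit [9/2,21], descend [17, 39]
  N17 x:[11/2,21] y:[-5,33] z:[9/2,37/2] -> hit [11/2,37/2], descend [5, 15]
    N5 x:[11/2,41/2] y:[-5,17] z:[9/2,15] -> hit [11/2,15], descend [12, 21]
      N12 x:[11,29/2] y:[-5,17] z:[23/2,15] -> hit [23/2,29/2], descend [6, 31]
        N6 x:[11,29/2] y:[-5,3] z:[12,15] -> miss, prune
        N31 x:[23/2,14] y:[13,17] z:[23/2,14] -> hit [13,14] leaf, test {P12@t=13}
      N21 x:[11/2,41/2] y:[-1,13] z:[9/2,15/2] -> hit [11/2,15/2], descend [20, 22]
        N20 x:[35/2,41/2] y:[-1,3] z:[6,15/2] -> miss, prune
        N22 x:[11/2,12] y:[7,13] z:[9/2,13/2] -> miss, prune
    N15 x:[10,21] y:[18,33] z:[9/2,37/2] -> hit [18,37/2], descend [4, 30]
      N4 x:[10,41/2] y:[18,33] z:[27/2,37/2] -> hit [18,37/2], descend [10, 28]
        N10 x:[10,41/2] y:[28,33] z:[31/2,37/2] -> miss, prune
        N28 x:[25/2,16] y:[18,26] z:[27/2,37/2] -> miss, prune
      N30 x:[14,21] y:[24,30] z:[9/2,23/2] -> miss, prune
  N39 x:[3/2,19] y:[2,22] z:[37/2,51/2] -> hit [37/2,19], descend [8, 29]
    N8 x:[3/2,6] y:[2,22] z:[37/2,51/2] -> miss, prune
    N29 x:[14,19] y:[8,19] z:[19,24] -> hit [19,19], descend [14, 27]
      N14 x:[14,35/2] y:[8,13] z:[22,24] -> miss, prune
      N27 x:[29/2,19] y:[15,19] z:[19,21] -> hit [19,19], descend [19, 33]
        N19 x:[37/2,19] y:[15,19] z:[19,20] -> hit [19,19] leaf, test {P15@t=19}
        N33 x:[29/2,15] y:[15,17] z:[19,21] -> miss, prune

21 AABB tests over nodes [0, 17, 5, 12, 6, 31, 21, 20, 22, 15, 4, 10, 28, 30, 39, 8, 29, 14, 27, 19, 33]; 2 leaves entered; closest P12.

== RESULT ==
[0, 17, 5, 12, 6, 31, 21, 20, 22, 15, 4, 10, 28, 30, 39, 8, 29, 14, 27, 19, 33]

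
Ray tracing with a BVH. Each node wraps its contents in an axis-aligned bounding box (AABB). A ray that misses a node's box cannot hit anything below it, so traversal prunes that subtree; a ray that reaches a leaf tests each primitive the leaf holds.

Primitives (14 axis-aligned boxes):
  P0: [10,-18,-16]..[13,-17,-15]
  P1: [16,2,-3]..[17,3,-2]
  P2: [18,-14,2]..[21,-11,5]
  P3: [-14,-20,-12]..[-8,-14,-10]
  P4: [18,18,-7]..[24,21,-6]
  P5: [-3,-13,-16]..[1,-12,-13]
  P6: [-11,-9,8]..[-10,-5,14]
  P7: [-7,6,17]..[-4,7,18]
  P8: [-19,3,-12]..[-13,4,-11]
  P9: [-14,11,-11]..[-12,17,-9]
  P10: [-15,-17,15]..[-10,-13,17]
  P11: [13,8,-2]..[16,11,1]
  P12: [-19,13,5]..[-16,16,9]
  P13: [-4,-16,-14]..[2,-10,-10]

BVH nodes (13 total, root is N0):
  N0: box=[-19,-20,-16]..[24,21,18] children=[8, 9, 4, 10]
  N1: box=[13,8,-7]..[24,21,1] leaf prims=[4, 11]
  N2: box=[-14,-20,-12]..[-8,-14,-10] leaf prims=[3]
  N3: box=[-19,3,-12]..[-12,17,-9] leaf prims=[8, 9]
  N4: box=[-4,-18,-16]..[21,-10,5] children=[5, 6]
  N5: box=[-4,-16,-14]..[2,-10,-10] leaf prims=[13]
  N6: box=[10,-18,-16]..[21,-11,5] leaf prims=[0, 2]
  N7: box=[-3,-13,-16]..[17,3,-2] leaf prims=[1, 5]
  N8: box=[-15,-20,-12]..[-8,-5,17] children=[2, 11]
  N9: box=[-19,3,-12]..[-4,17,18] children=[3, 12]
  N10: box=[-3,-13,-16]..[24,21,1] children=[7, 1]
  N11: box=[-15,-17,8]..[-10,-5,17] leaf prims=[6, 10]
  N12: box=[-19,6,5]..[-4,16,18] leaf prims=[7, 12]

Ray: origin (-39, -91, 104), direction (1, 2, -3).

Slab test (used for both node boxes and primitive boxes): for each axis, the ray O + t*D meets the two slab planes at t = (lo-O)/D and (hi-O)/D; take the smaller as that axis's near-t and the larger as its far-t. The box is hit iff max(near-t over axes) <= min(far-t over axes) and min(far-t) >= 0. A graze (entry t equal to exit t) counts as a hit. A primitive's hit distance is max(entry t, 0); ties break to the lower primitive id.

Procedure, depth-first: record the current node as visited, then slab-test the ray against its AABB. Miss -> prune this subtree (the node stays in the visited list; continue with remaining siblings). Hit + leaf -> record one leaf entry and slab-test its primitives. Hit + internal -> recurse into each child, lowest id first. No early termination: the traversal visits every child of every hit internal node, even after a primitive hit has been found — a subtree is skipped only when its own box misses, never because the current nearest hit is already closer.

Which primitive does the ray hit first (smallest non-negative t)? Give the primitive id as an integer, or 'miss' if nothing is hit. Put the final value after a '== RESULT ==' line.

Traverse from the root:
N0 x:[20,63] y:[71/2,56] z:[86/3,40] -> hit [71/2,40], descend [4, 8, 9, 10]
  N4 x:[35,60] y:[73/2,81/2] z:[33,40] -> hit [73/2,40], descend [5, 6]
    N5 x:[35,41] y:[75/2,81/2] z:[38,118/3] -> hit [38,118/3] leaf, test {P13@t=38}
    N6 x:[49,60] y:[73/2,40] z:[33,40] -> miss, prune
  N8 x:[24,31] y:[71/2,43] z:[29,116/3] -> miss, prune
  N9 x:[20,35] y:[47,54] z:[86/3,116/3] -> miss, prune
  N10 x:[36,63] y:[39,56] z:[103/3,40] -> hit [39,40], descend [1, 7]
    N1 x:[52,63] y:[99/2,56] z:[103/3,37] -> miss, prune
    N7 x:[36,56] y:[39,47] z:[106/3,40] -> hit [39,40] leaf, test {P1(miss), P5@t=39}

Summary -> nodes [0, 4, 5, 6, 8, 9, 10, 1, 7]; box-tests=9; leaf-entries=2; first=P13

== RESULT ==
13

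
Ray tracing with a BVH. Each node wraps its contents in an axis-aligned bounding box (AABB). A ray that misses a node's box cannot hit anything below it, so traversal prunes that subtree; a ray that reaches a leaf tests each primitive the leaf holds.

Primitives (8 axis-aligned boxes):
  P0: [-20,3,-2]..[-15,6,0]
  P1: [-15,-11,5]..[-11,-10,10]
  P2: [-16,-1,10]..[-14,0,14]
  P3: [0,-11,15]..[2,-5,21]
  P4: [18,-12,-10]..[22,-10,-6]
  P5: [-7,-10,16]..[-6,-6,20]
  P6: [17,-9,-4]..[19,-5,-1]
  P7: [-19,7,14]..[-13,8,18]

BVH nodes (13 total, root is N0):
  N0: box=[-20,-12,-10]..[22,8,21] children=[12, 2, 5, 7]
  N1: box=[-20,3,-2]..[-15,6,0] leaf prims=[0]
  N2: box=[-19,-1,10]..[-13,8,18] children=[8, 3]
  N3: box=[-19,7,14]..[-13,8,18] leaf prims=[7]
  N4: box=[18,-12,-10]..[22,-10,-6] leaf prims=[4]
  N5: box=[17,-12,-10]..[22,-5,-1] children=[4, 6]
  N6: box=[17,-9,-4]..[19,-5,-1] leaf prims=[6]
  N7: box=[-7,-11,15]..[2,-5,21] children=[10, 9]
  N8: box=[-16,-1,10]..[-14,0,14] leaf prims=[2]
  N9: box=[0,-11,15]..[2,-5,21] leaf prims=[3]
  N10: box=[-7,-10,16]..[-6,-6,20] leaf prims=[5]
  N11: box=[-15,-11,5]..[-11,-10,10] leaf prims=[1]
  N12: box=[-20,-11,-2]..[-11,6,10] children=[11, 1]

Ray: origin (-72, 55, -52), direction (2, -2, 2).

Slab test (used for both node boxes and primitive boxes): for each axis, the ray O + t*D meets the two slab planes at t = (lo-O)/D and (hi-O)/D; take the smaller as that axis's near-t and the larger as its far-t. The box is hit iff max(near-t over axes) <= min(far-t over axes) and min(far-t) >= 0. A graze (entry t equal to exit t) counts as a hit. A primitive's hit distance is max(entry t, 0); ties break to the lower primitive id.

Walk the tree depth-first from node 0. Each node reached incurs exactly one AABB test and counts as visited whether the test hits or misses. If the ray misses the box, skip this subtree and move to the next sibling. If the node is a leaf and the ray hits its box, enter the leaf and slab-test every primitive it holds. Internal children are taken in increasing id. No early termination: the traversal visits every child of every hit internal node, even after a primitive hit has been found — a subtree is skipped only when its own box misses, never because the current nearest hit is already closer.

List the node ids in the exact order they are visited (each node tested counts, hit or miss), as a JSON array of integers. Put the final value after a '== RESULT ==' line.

Walk:
N0 x:[26,47] y:[47/2,67/2] z:[21,73/2] -> hit [26,67/2], descend [2, 5, 7, 12]
  N2 x:[53/2,59/2] y:[47/2,28] z:[31,35] -> miss, prune
  N5 x:[89/2,47] y:[30,67/2] z:[21,51/2] -> miss, prune
  N7 x:[65/2,37] y:[30,33] z:[67/2,73/2] -> miss, prune
  N12 x:[26,61/2] y:[49/2,33] z:[25,31] -> hit [26,61/2], descend [1, 11]
    N1 x:[26,57/2] y:[49/2,26] z:[25,26] -> hit [26,26] leaf, test {P0@t=26}
    N11 x:[57/2,61/2] y:[65/2,33] z:[57/2,31] -> miss, prune

7 AABB tests over nodes [0, 2, 5, 7, 12, 1, 11]; 1 leaf entered; closest P0.

== RESULT ==
[0, 2, 5, 7, 12, 1, 11]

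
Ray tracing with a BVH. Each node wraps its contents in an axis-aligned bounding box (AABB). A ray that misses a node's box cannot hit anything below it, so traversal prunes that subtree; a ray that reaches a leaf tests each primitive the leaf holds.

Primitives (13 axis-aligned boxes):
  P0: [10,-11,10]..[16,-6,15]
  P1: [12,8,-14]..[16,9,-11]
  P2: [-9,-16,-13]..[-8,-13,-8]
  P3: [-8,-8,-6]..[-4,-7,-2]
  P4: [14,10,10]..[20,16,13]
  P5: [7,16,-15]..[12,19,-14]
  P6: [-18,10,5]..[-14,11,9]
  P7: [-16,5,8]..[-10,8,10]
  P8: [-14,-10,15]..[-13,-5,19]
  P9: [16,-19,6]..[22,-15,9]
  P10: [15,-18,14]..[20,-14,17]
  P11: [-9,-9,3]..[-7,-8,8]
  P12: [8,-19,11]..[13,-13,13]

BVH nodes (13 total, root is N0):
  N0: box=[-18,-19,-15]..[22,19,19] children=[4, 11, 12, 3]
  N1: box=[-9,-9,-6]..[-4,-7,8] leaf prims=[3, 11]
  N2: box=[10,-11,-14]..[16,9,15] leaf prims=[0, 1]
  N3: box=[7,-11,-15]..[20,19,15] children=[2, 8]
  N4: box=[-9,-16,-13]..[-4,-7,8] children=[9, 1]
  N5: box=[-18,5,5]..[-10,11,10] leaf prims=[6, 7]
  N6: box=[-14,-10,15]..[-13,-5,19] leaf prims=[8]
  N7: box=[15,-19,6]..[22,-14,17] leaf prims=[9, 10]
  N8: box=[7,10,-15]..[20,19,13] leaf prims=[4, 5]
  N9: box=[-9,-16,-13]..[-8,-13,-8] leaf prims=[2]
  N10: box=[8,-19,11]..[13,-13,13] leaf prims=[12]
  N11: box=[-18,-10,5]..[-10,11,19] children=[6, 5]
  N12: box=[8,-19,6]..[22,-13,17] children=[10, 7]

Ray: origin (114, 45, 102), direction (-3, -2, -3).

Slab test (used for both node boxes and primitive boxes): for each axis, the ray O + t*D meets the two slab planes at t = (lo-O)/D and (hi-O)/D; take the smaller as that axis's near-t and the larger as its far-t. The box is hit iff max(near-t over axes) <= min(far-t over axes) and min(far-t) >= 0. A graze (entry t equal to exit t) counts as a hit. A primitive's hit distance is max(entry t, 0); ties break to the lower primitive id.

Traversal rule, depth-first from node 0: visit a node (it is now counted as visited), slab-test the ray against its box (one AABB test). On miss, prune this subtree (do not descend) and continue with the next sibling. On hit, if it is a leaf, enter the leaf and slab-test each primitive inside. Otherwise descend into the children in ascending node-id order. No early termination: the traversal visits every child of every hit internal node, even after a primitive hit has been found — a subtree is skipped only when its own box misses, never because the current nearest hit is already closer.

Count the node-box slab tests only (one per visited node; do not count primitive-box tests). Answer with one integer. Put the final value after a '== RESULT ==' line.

Walk:
N0 x:[92/3,44] y:[13,32] z:[83/3,39] -> hit [92/3,32], descend [3, 4, 11, 12]
  N3 x:[94/3,107/3] y:[13,28] z:[29,39] -> miss, prune
  N4 x:[118/3,41] y:[26,61/2] z:[94/3,115/3] -> miss, prune
  N11 x:[124/3,44] y:[17,55/2] z:[83/3,97/3] -> miss, prune
  N12 x:[92/3,106/3] y:[29,32] z:[85/3,32] -> hit [92/3,32], descend [7, 10]
    N7 x:[92/3,33] y:[59/2,32] z:[85/3,32] -> hit [92/3,32] leaf, test {P9@t=31, P10(miss)}
    N10 x:[101/3,106/3] y:[29,32] z:[89/3,91/3] -> miss, prune

7 AABB tests over nodes [0, 3, 4, 11, 12, 7, 10]; 1 leaf entered; closest P9.

== RESULT ==
7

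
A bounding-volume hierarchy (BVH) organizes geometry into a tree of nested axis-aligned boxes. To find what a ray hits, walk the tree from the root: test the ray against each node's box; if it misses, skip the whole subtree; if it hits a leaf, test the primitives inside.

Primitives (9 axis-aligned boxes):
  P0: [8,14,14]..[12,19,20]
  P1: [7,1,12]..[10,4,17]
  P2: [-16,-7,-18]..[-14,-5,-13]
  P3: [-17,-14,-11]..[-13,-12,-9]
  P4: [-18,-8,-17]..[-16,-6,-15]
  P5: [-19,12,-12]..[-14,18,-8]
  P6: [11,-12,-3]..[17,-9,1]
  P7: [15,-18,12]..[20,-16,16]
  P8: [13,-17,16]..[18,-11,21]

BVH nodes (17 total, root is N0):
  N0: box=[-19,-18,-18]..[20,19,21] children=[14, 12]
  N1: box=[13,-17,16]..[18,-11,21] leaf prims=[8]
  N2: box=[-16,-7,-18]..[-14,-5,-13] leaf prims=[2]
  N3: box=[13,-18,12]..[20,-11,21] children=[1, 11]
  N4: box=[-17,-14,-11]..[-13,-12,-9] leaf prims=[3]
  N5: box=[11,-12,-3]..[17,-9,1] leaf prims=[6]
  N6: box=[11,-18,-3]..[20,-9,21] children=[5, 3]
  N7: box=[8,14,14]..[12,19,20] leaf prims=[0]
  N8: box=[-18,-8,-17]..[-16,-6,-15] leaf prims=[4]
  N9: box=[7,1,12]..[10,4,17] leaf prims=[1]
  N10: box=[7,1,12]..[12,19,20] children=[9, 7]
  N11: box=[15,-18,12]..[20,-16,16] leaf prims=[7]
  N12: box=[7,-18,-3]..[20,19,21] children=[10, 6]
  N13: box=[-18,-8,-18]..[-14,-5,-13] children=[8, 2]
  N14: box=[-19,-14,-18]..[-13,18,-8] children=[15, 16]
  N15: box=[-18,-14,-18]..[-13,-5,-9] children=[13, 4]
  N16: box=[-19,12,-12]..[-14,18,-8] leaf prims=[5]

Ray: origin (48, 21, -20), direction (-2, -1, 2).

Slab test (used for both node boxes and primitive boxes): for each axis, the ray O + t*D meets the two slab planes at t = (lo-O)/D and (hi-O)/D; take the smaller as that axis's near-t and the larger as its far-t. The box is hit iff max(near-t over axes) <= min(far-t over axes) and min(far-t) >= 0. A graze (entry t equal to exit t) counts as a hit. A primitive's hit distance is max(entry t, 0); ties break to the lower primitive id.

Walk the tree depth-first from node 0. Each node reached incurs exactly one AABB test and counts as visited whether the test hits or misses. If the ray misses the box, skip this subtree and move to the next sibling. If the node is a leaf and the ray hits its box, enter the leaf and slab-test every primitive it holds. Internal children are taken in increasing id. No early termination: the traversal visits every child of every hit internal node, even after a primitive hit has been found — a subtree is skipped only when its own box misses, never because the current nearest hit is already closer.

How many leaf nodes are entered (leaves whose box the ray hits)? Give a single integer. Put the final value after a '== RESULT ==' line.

Walk:
N0 x:[14,67/2] y:[2,39] z:[1,41/2] -> hit [14,41/2], descend [12, 14]
  N12 x:[14,41/2] y:[2,39] z:[17/2,41/2] -> hit [14,41/2], descend [6, 10]
    N6 x:[14,37/2] y:[30,39] z:[17/2,41/2] -> miss, prune
    N10 x:[18,41/2] y:[2,20] z:[16,20] -> hit [18,20], descend [7, 9]
      N7 x:[18,20] y:[2,7] z:[17,20] -> miss, prune
      N9 x:[19,41/2] y:[17,20] z:[16,37/2] -> miss, prune
  N14 x:[61/2,67/2] y:[3,35] z:[1,6] -> miss, prune

7 AABB tests over nodes [0, 12, 6, 10, 7, 9, 14]; 0 leaves entered; closest miss.

== RESULT ==
0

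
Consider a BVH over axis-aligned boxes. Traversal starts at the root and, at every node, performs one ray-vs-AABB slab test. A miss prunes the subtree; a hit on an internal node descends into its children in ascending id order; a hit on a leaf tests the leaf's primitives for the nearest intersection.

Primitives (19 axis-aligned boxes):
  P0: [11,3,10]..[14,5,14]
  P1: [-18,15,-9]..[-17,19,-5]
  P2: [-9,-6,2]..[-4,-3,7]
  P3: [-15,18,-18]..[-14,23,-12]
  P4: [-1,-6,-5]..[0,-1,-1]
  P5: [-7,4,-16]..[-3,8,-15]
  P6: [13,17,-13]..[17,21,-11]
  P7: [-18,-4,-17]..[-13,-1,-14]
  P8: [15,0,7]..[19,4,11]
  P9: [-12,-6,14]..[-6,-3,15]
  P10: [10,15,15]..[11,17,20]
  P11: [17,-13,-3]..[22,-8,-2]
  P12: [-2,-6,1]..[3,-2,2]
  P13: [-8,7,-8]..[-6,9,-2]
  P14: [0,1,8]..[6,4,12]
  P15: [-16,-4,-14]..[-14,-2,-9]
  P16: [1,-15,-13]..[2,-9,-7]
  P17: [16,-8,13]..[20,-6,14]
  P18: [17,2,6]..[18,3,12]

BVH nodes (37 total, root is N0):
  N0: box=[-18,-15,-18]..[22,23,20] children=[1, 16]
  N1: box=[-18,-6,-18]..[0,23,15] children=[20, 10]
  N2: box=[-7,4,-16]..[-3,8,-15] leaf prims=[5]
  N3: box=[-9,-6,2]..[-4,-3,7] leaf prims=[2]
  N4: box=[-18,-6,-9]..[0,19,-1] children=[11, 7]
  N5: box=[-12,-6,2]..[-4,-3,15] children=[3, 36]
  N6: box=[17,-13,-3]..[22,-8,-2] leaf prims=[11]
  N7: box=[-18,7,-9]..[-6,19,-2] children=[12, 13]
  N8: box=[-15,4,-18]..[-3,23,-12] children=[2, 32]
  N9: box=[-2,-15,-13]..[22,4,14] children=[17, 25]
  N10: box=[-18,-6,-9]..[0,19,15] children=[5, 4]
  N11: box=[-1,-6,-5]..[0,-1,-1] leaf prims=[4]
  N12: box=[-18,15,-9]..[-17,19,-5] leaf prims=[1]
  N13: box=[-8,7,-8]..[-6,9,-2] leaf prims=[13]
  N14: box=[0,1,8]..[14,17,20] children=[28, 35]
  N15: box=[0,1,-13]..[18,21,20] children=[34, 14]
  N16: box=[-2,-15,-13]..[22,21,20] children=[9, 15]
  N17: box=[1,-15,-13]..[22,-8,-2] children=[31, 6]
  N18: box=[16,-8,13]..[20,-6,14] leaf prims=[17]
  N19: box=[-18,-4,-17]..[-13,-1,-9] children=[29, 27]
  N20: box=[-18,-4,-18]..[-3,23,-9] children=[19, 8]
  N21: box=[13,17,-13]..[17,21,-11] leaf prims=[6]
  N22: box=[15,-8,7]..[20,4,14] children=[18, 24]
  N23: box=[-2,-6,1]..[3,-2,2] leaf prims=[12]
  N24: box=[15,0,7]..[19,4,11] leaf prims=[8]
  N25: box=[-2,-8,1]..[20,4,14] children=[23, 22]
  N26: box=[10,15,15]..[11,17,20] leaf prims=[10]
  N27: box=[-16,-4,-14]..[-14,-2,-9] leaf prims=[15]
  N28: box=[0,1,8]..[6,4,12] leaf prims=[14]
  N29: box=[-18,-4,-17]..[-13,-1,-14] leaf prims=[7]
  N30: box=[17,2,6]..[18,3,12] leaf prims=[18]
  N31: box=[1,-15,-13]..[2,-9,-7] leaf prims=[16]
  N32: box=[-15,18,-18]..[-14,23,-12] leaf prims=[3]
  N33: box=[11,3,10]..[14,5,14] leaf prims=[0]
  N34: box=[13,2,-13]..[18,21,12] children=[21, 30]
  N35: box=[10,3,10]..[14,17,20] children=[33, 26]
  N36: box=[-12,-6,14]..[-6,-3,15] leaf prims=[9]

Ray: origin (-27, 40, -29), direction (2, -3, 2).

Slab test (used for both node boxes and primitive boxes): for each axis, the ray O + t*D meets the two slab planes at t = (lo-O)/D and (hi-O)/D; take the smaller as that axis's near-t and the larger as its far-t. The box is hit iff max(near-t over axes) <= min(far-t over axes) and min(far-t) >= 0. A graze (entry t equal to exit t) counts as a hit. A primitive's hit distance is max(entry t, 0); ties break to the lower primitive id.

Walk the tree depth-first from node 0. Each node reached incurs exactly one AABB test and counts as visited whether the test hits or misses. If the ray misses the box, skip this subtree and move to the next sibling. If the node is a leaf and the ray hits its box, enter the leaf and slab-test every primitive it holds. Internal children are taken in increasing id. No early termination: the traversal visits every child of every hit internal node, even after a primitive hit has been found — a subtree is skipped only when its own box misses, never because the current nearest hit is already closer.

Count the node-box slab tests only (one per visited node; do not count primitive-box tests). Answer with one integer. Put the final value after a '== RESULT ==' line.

Traverse from the root:
N0 x:[9/2,49/2] y:[17/3,55/3] z:[11/2,49/2] -> hit [17/3,55/3], descend [1, 16]
  N1 x:[9/2,27/2] y:[17/3,46/3] z:[11/2,22] -> hit [17/3,27/2], descend [10, 20]
    N10 x:[9/2,27/2] y:[7,46/3] z:[10,22] -> hit [10,27/2], descend [4, 5]
      N4 x:[9/2,27/2] y:[7,46/3] z:[10,14] -> hit [10,27/2], descend [7, 11]
        N7 x:[9/2,21/2] y:[7,11] z:[10,27/2] -> hit [10,21/2], descend [12, 13]
          N12 x:[9/2,5] y:[7,25/3] z:[10,12] -> miss, prune
          N13 x:[19/2,21/2] y:[31/3,11] z:[21/2,27/2] -> hit [21/2,21/2] leaf, test {P13@t=21/2}
        N11 x:[13,27/2] y:[41/3,46/3] z:[12,14] -> miss, prune
      N5 x:[15/2,23/2] y:[43/3,46/3] z:[31/2,22] -> miss, prune
    N20 x:[9/2,12] y:[17/3,44/3] z:[11/2,10] -> hit [17/3,10], descend [8, 19]
      N8 x:[6,12] y:[17/3,12] z:[11/2,17/2] -> hit [6,17/2], descend [2, 32]
        N2 x:[10,12] y:[32/3,12] z:[13/2,7] -> miss, prune
        N32 x:[6,13/2] y:[17/3,22/3] z:[11/2,17/2] -> hit [6,13/2] leaf, test {P3@t=6}
      N19 x:[9/2,7] y:[41/3,44/3] z:[6,10] -> miss, prune
  N16 x:[25/2,49/2] y:[19/3,55/3] z:[8,49/2] -> hit [25/2,55/3], descend [9, 15]
    N9 x:[25/2,49/2] y:[12,55/3] z:[8,43/2] -> hit [25/2,55/3], descend [17, 25]
      N17 x:[14,49/2] y:[16,55/3] z:[8,27/2] -> miss, prune
      N25 x:[25/2,47/2] y:[12,16] z:[15,43/2] -> hit [15,16], descend [22, 23]
        N22 x:[21,47/2] y:[12,16] z:[18,43/2] -> miss, prune
        N23 x:[25/2,15] y:[14,46/3] z:[15,31/2] -> hit [15,15] leaf, test {P12@t=15}
    N15 x:[27/2,45/2] y:[19/3,13] z:[8,49/2] -> miss, prune

21 AABB tests over nodes [0, 1, 10, 4, 7, 12, 13, 11, 5, 20, 8, 2, 32, 19, 16, 9, 17, 25, 22, 23, 15]; 3 leaves entered; closest P3.

== RESULT ==
21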